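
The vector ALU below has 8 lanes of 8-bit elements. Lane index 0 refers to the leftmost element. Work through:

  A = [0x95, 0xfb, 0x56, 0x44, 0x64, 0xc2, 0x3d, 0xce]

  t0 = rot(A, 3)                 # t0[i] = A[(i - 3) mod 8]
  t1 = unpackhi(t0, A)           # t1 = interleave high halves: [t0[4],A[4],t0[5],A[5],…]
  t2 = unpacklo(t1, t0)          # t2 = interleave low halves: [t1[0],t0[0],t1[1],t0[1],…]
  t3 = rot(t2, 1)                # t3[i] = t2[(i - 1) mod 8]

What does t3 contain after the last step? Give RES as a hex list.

→ t0 |c2|3d|ce|95|fb|56|44|64|
→ t1 |fb|64|56|c2|44|3d|64|ce|
→ t2 |fb|c2|64|3d|56|ce|c2|95|
→ t3 |95|fb|c2|64|3d|56|ce|c2|

RES = [ 0x95  0xfb  0xc2  0x64  0x3d  0x56  0xce  0xc2 ]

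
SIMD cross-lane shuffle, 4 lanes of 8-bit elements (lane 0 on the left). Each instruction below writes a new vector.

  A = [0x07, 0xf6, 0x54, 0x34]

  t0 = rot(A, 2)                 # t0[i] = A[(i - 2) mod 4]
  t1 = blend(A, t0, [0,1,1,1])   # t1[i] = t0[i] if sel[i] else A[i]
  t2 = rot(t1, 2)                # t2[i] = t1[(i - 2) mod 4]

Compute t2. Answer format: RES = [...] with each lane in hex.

RES = [0x07, 0xf6, 0x07, 0x34]

  t0: 54 34 07 f6
  t1: 07 34 07 f6
  t2: 07 f6 07 34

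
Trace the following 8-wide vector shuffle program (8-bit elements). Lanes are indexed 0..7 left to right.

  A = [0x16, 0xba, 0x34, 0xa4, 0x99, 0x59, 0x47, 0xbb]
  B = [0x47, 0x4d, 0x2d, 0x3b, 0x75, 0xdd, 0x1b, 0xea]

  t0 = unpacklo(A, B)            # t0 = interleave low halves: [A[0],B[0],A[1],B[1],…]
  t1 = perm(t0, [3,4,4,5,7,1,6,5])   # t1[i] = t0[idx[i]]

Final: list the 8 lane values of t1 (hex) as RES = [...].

RES = [ 0x4d  0x34  0x34  0x2d  0x3b  0x47  0xa4  0x2d ]

t0 = [0x16, 0x47, 0xba, 0x4d, 0x34, 0x2d, 0xa4, 0x3b]
t1 = [0x4d, 0x34, 0x34, 0x2d, 0x3b, 0x47, 0xa4, 0x2d]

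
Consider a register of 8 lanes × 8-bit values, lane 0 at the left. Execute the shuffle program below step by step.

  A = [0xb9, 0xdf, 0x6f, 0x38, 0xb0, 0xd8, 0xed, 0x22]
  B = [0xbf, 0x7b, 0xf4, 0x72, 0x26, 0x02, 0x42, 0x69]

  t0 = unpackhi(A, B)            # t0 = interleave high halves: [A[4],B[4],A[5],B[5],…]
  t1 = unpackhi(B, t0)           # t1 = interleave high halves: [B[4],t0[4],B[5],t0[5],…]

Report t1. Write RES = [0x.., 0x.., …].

RES = [ 0x26  0xed  0x02  0x42  0x42  0x22  0x69  0x69 ]

t0 = [0xb0, 0x26, 0xd8, 0x02, 0xed, 0x42, 0x22, 0x69]
t1 = [0x26, 0xed, 0x02, 0x42, 0x42, 0x22, 0x69, 0x69]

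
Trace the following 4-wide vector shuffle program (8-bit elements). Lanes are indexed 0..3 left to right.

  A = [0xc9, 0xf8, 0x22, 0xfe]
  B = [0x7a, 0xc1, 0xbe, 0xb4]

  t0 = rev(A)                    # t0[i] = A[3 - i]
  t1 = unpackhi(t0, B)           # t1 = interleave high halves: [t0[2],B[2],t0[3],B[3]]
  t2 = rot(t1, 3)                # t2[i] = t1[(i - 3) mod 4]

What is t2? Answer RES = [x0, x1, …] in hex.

t0 = [0xfe, 0x22, 0xf8, 0xc9]
t1 = [0xf8, 0xbe, 0xc9, 0xb4]
t2 = [0xbe, 0xc9, 0xb4, 0xf8]

RES = [ 0xbe  0xc9  0xb4  0xf8 ]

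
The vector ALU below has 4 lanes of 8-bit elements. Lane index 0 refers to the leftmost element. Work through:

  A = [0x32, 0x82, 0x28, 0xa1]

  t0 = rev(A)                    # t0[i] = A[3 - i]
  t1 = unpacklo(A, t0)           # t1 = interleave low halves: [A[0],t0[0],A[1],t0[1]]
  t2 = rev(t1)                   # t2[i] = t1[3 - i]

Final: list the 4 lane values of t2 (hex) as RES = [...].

RES = [0x28, 0x82, 0xa1, 0x32]

  t0: a1 28 82 32
  t1: 32 a1 82 28
  t2: 28 82 a1 32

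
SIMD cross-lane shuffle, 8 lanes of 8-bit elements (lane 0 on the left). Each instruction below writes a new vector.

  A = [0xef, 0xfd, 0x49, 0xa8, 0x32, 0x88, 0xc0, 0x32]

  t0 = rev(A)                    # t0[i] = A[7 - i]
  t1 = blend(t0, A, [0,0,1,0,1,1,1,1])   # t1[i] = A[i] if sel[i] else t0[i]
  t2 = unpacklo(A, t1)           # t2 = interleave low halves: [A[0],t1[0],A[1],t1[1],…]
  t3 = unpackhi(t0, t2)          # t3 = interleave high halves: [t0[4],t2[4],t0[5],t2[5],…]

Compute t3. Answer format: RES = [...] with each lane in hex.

RES = [ 0xa8  0x49  0x49  0x49  0xfd  0xa8  0xef  0x32 ]

  t0: 32 c0 88 32 a8 49 fd ef
  t1: 32 c0 49 32 32 88 c0 32
  t2: ef 32 fd c0 49 49 a8 32
  t3: a8 49 49 49 fd a8 ef 32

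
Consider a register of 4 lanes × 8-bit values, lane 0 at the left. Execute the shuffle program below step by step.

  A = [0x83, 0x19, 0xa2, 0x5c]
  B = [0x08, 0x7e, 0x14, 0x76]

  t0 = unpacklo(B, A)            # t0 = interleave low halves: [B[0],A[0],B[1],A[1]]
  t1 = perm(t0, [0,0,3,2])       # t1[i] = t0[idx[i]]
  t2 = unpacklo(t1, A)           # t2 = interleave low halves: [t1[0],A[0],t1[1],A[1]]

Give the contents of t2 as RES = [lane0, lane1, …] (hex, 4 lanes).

RES = [0x08, 0x83, 0x08, 0x19]

  t0: 08 83 7e 19
  t1: 08 08 19 7e
  t2: 08 83 08 19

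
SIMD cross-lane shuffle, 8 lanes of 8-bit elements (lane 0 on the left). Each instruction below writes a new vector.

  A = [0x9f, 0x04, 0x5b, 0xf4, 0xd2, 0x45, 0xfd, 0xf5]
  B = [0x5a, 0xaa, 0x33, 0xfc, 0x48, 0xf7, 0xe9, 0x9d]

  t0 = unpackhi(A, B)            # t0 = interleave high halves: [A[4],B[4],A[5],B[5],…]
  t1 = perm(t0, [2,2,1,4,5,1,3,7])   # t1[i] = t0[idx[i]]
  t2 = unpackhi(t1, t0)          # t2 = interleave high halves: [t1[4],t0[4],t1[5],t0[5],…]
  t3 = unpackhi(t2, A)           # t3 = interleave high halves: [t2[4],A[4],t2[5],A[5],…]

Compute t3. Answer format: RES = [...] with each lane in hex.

RES = [ 0xf7  0xd2  0xf5  0x45  0x9d  0xfd  0x9d  0xf5 ]

→ t0 |d2|48|45|f7|fd|e9|f5|9d|
→ t1 |45|45|48|fd|e9|48|f7|9d|
→ t2 |e9|fd|48|e9|f7|f5|9d|9d|
→ t3 |f7|d2|f5|45|9d|fd|9d|f5|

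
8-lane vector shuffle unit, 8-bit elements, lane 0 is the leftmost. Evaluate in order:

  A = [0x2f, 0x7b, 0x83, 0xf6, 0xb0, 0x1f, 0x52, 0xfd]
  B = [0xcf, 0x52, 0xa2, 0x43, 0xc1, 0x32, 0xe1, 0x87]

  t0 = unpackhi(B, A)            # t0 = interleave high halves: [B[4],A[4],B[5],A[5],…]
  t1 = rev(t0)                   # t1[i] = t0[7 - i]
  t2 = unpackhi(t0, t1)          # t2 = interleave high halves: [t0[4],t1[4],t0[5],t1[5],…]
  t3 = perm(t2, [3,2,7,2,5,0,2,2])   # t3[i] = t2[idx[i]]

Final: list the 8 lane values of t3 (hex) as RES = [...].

→ t0 |c1|b0|32|1f|e1|52|87|fd|
→ t1 |fd|87|52|e1|1f|32|b0|c1|
→ t2 |e1|1f|52|32|87|b0|fd|c1|
→ t3 |32|52|c1|52|b0|e1|52|52|

RES = [ 0x32  0x52  0xc1  0x52  0xb0  0xe1  0x52  0x52 ]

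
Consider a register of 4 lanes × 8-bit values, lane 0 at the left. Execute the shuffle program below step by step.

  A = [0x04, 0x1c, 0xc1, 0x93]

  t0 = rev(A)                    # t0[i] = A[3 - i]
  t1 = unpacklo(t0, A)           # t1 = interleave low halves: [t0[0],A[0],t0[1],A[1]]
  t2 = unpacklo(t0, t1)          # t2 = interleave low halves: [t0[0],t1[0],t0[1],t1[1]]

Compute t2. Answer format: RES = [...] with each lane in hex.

RES = [0x93, 0x93, 0xc1, 0x04]

  t0: 93 c1 1c 04
  t1: 93 04 c1 1c
  t2: 93 93 c1 04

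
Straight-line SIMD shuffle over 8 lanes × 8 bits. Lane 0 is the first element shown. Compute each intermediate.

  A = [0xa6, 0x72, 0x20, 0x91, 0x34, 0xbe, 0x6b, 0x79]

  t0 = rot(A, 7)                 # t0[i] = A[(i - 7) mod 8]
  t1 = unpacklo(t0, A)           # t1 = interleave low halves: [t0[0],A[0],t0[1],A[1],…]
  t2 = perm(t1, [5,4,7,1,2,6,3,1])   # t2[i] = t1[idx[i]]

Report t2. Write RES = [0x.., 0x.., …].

→ t0 |72|20|91|34|be|6b|79|a6|
→ t1 |72|a6|20|72|91|20|34|91|
→ t2 |20|91|91|a6|20|34|72|a6|

RES = [0x20, 0x91, 0x91, 0xa6, 0x20, 0x34, 0x72, 0xa6]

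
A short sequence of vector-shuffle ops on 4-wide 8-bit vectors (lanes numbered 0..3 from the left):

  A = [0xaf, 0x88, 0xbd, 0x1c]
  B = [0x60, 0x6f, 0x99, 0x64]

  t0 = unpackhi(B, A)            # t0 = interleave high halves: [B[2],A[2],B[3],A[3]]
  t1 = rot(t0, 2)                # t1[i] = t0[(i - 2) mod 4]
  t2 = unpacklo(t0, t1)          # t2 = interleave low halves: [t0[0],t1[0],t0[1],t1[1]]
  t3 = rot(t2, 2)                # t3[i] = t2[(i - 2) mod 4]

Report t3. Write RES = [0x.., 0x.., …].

  t0: 99 bd 64 1c
  t1: 64 1c 99 bd
  t2: 99 64 bd 1c
  t3: bd 1c 99 64

RES = [ 0xbd  0x1c  0x99  0x64 ]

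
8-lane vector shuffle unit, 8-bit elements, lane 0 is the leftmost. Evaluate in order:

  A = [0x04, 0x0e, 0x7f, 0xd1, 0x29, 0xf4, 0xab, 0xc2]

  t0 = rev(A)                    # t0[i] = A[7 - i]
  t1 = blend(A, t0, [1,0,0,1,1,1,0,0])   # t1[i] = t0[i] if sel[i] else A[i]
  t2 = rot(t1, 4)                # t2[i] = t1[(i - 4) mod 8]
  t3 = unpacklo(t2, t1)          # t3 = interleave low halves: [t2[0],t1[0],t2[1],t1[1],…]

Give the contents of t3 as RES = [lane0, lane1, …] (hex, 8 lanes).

t0 = [0xc2, 0xab, 0xf4, 0x29, 0xd1, 0x7f, 0x0e, 0x04]
t1 = [0xc2, 0x0e, 0x7f, 0x29, 0xd1, 0x7f, 0xab, 0xc2]
t2 = [0xd1, 0x7f, 0xab, 0xc2, 0xc2, 0x0e, 0x7f, 0x29]
t3 = [0xd1, 0xc2, 0x7f, 0x0e, 0xab, 0x7f, 0xc2, 0x29]

RES = [0xd1, 0xc2, 0x7f, 0x0e, 0xab, 0x7f, 0xc2, 0x29]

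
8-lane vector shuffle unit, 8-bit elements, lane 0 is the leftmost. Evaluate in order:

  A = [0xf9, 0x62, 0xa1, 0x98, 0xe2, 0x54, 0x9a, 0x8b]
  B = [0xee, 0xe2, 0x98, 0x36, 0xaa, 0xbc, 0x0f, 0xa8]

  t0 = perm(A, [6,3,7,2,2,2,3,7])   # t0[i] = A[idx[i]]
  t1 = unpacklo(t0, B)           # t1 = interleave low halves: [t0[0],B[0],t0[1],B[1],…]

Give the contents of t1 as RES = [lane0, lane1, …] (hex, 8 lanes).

t0 = [0x9a, 0x98, 0x8b, 0xa1, 0xa1, 0xa1, 0x98, 0x8b]
t1 = [0x9a, 0xee, 0x98, 0xe2, 0x8b, 0x98, 0xa1, 0x36]

RES = [ 0x9a  0xee  0x98  0xe2  0x8b  0x98  0xa1  0x36 ]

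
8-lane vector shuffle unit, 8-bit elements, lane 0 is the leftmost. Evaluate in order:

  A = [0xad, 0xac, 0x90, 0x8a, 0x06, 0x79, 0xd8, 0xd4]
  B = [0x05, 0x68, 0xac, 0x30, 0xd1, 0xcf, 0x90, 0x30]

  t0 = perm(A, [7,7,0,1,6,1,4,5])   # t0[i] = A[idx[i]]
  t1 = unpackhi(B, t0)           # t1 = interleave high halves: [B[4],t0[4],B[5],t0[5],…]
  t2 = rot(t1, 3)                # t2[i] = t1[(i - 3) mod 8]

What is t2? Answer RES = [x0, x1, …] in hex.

→ t0 |d4|d4|ad|ac|d8|ac|06|79|
→ t1 |d1|d8|cf|ac|90|06|30|79|
→ t2 |06|30|79|d1|d8|cf|ac|90|

RES = [0x06, 0x30, 0x79, 0xd1, 0xd8, 0xcf, 0xac, 0x90]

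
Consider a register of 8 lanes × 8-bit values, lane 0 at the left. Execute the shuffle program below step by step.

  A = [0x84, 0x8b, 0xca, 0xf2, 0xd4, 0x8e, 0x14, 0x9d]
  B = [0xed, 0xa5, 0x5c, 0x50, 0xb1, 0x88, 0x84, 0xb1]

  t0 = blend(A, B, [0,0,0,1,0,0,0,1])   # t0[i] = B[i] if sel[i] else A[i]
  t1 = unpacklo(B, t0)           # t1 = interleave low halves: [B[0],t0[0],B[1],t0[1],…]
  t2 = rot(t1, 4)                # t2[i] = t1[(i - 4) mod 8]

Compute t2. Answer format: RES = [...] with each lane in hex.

  t0: 84 8b ca 50 d4 8e 14 b1
  t1: ed 84 a5 8b 5c ca 50 50
  t2: 5c ca 50 50 ed 84 a5 8b

RES = [0x5c, 0xca, 0x50, 0x50, 0xed, 0x84, 0xa5, 0x8b]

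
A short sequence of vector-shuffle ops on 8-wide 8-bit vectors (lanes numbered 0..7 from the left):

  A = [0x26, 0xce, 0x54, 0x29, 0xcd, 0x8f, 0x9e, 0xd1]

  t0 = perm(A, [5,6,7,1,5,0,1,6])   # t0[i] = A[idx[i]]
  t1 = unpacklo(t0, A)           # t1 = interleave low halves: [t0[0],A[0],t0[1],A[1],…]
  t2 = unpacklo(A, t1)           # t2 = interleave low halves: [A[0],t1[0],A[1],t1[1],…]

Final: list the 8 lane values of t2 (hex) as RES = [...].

RES = [0x26, 0x8f, 0xce, 0x26, 0x54, 0x9e, 0x29, 0xce]

→ t0 |8f|9e|d1|ce|8f|26|ce|9e|
→ t1 |8f|26|9e|ce|d1|54|ce|29|
→ t2 |26|8f|ce|26|54|9e|29|ce|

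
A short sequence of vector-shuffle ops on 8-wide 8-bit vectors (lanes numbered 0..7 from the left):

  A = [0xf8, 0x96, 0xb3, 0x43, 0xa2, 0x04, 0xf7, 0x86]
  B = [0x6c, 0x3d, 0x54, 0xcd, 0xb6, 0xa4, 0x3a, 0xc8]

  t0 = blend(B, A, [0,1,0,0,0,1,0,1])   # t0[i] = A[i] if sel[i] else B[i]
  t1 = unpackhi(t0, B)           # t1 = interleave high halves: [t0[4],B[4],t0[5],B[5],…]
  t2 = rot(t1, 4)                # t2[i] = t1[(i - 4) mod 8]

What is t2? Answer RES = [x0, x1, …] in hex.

  t0: 6c 96 54 cd b6 04 3a 86
  t1: b6 b6 04 a4 3a 3a 86 c8
  t2: 3a 3a 86 c8 b6 b6 04 a4

RES = [ 0x3a  0x3a  0x86  0xc8  0xb6  0xb6  0x04  0xa4 ]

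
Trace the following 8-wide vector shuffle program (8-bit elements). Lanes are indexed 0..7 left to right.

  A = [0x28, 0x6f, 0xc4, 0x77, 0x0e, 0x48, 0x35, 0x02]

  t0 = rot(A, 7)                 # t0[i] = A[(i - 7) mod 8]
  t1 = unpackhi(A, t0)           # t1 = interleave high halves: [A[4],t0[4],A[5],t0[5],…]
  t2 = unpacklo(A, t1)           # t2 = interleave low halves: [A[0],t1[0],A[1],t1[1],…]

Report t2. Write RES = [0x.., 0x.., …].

t0 = [0x6f, 0xc4, 0x77, 0x0e, 0x48, 0x35, 0x02, 0x28]
t1 = [0x0e, 0x48, 0x48, 0x35, 0x35, 0x02, 0x02, 0x28]
t2 = [0x28, 0x0e, 0x6f, 0x48, 0xc4, 0x48, 0x77, 0x35]

RES = [0x28, 0x0e, 0x6f, 0x48, 0xc4, 0x48, 0x77, 0x35]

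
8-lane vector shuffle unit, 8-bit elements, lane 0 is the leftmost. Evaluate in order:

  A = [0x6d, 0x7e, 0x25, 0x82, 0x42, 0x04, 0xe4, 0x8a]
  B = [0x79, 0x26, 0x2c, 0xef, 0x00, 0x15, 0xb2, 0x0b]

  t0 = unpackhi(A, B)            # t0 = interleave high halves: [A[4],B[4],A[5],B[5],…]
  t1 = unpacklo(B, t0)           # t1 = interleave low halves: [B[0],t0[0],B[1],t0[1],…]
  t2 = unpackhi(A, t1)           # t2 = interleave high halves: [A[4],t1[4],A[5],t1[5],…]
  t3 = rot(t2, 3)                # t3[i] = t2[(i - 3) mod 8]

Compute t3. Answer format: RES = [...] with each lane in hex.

  t0: 42 00 04 15 e4 b2 8a 0b
  t1: 79 42 26 00 2c 04 ef 15
  t2: 42 2c 04 04 e4 ef 8a 15
  t3: ef 8a 15 42 2c 04 04 e4

RES = [0xef, 0x8a, 0x15, 0x42, 0x2c, 0x04, 0x04, 0xe4]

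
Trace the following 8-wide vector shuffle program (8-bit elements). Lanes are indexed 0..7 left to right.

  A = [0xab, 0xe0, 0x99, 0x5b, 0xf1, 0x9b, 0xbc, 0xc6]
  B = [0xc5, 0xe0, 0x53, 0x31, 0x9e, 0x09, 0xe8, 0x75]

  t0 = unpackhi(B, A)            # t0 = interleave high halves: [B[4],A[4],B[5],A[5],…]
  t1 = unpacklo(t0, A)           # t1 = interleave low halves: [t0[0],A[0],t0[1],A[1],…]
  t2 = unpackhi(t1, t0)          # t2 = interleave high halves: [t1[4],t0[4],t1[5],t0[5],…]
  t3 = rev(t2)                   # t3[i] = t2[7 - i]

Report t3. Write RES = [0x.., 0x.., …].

RES = [ 0xc6  0x5b  0x75  0x9b  0xbc  0x99  0xe8  0x09 ]

→ t0 |9e|f1|09|9b|e8|bc|75|c6|
→ t1 |9e|ab|f1|e0|09|99|9b|5b|
→ t2 |09|e8|99|bc|9b|75|5b|c6|
→ t3 |c6|5b|75|9b|bc|99|e8|09|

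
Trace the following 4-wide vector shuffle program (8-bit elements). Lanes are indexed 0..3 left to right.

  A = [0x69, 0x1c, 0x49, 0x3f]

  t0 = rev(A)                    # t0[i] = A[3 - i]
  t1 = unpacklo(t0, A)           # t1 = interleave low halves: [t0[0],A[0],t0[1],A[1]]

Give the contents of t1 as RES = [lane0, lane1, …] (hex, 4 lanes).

RES = [0x3f, 0x69, 0x49, 0x1c]

→ t0 |3f|49|1c|69|
→ t1 |3f|69|49|1c|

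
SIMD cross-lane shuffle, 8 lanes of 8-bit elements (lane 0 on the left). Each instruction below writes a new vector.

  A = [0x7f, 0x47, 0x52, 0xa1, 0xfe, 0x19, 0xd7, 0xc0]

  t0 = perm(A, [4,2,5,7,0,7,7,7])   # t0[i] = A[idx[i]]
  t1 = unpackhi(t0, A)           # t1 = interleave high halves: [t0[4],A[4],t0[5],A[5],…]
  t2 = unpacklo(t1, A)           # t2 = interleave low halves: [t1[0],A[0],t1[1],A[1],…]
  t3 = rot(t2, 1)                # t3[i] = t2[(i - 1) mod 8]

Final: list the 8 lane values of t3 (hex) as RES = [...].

→ t0 |fe|52|19|c0|7f|c0|c0|c0|
→ t1 |7f|fe|c0|19|c0|d7|c0|c0|
→ t2 |7f|7f|fe|47|c0|52|19|a1|
→ t3 |a1|7f|7f|fe|47|c0|52|19|

RES = [ 0xa1  0x7f  0x7f  0xfe  0x47  0xc0  0x52  0x19 ]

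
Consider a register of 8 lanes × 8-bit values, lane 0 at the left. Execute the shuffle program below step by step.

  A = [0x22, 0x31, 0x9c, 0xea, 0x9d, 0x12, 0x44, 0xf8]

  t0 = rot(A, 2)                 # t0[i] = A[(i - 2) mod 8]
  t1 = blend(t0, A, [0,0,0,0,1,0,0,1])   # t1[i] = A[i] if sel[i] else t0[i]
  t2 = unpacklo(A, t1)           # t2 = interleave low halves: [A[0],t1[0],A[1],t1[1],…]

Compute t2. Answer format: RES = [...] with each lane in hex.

  t0: 44 f8 22 31 9c ea 9d 12
  t1: 44 f8 22 31 9d ea 9d f8
  t2: 22 44 31 f8 9c 22 ea 31

RES = [ 0x22  0x44  0x31  0xf8  0x9c  0x22  0xea  0x31 ]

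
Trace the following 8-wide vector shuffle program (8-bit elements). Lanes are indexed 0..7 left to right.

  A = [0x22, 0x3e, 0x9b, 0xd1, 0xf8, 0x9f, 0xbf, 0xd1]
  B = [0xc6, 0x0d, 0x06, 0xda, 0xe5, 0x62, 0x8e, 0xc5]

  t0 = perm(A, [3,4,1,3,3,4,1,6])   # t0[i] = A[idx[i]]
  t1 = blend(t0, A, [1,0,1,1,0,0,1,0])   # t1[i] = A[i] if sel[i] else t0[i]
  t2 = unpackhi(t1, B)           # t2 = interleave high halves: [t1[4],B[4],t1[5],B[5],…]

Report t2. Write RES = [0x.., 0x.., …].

RES = [0xd1, 0xe5, 0xf8, 0x62, 0xbf, 0x8e, 0xbf, 0xc5]

→ t0 |d1|f8|3e|d1|d1|f8|3e|bf|
→ t1 |22|f8|9b|d1|d1|f8|bf|bf|
→ t2 |d1|e5|f8|62|bf|8e|bf|c5|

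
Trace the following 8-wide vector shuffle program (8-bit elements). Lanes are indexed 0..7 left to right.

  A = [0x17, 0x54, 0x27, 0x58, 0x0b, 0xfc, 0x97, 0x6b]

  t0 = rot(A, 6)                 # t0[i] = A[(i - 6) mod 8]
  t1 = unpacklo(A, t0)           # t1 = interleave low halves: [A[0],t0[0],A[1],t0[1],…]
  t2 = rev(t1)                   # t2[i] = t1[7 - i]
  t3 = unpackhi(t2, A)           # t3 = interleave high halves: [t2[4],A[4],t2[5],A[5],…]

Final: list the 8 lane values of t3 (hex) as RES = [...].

→ t0 |27|58|0b|fc|97|6b|17|54|
→ t1 |17|27|54|58|27|0b|58|fc|
→ t2 |fc|58|0b|27|58|54|27|17|
→ t3 |58|0b|54|fc|27|97|17|6b|

RES = [0x58, 0x0b, 0x54, 0xfc, 0x27, 0x97, 0x17, 0x6b]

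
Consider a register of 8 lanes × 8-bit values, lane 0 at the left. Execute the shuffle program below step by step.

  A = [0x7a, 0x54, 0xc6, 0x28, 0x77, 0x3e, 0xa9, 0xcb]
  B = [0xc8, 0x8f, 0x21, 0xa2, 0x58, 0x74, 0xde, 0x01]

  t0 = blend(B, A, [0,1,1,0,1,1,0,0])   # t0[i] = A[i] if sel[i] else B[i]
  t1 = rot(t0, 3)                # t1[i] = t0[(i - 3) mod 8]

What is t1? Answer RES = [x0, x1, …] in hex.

RES = [ 0x3e  0xde  0x01  0xc8  0x54  0xc6  0xa2  0x77 ]

→ t0 |c8|54|c6|a2|77|3e|de|01|
→ t1 |3e|de|01|c8|54|c6|a2|77|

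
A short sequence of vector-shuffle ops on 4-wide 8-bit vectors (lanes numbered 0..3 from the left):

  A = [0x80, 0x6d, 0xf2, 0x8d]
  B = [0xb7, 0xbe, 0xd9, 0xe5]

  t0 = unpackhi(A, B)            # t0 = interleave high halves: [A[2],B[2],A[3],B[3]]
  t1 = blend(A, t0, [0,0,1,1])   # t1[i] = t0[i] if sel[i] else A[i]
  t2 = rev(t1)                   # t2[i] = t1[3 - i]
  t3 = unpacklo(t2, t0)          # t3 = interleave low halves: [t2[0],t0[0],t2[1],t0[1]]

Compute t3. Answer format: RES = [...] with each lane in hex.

→ t0 |f2|d9|8d|e5|
→ t1 |80|6d|8d|e5|
→ t2 |e5|8d|6d|80|
→ t3 |e5|f2|8d|d9|

RES = [ 0xe5  0xf2  0x8d  0xd9 ]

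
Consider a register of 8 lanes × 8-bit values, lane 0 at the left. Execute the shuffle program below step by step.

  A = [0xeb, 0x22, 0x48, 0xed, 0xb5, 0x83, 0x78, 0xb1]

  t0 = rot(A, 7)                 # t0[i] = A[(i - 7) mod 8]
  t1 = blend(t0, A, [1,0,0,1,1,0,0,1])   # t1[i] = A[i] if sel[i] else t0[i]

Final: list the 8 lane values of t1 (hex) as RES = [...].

RES = [0xeb, 0x48, 0xed, 0xed, 0xb5, 0x78, 0xb1, 0xb1]

t0 = [0x22, 0x48, 0xed, 0xb5, 0x83, 0x78, 0xb1, 0xeb]
t1 = [0xeb, 0x48, 0xed, 0xed, 0xb5, 0x78, 0xb1, 0xb1]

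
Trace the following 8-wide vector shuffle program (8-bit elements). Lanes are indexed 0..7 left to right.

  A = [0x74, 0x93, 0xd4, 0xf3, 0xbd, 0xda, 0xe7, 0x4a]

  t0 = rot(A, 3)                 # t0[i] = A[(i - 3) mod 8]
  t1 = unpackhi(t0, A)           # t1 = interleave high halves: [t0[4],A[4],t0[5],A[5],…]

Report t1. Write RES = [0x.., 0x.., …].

RES = [0x93, 0xbd, 0xd4, 0xda, 0xf3, 0xe7, 0xbd, 0x4a]

  t0: da e7 4a 74 93 d4 f3 bd
  t1: 93 bd d4 da f3 e7 bd 4a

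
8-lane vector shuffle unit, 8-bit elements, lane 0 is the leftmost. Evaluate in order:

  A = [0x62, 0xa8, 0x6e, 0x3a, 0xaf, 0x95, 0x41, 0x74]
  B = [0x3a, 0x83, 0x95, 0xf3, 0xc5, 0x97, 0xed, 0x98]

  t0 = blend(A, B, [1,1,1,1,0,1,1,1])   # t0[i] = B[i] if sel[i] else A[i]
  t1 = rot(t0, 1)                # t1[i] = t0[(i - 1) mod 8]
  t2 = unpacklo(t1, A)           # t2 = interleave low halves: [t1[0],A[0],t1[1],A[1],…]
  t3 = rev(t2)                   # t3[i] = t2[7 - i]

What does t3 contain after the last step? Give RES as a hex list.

→ t0 |3a|83|95|f3|af|97|ed|98|
→ t1 |98|3a|83|95|f3|af|97|ed|
→ t2 |98|62|3a|a8|83|6e|95|3a|
→ t3 |3a|95|6e|83|a8|3a|62|98|

RES = [ 0x3a  0x95  0x6e  0x83  0xa8  0x3a  0x62  0x98 ]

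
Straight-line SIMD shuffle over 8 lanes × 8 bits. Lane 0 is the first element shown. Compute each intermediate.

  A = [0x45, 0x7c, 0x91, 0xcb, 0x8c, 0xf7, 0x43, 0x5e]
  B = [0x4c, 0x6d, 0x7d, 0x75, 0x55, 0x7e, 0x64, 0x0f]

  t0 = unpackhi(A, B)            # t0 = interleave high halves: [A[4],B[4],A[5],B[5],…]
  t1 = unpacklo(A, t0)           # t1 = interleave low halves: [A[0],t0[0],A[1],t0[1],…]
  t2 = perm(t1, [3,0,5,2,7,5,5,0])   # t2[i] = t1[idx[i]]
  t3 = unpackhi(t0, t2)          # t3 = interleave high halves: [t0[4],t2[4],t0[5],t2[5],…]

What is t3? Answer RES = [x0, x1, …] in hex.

→ t0 |8c|55|f7|7e|43|64|5e|0f|
→ t1 |45|8c|7c|55|91|f7|cb|7e|
→ t2 |55|45|f7|7c|7e|f7|f7|45|
→ t3 |43|7e|64|f7|5e|f7|0f|45|

RES = [0x43, 0x7e, 0x64, 0xf7, 0x5e, 0xf7, 0x0f, 0x45]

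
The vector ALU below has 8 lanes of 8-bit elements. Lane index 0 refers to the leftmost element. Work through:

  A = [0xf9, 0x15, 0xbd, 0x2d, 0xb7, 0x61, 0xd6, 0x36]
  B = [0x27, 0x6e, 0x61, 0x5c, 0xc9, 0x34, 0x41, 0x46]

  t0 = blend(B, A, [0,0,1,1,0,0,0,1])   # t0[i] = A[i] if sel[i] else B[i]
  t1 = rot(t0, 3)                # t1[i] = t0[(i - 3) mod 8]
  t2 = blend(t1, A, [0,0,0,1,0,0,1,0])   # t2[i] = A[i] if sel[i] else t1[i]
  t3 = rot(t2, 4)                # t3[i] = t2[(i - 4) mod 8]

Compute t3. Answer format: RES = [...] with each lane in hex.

→ t0 |27|6e|bd|2d|c9|34|41|36|
→ t1 |34|41|36|27|6e|bd|2d|c9|
→ t2 |34|41|36|2d|6e|bd|d6|c9|
→ t3 |6e|bd|d6|c9|34|41|36|2d|

RES = [0x6e, 0xbd, 0xd6, 0xc9, 0x34, 0x41, 0x36, 0x2d]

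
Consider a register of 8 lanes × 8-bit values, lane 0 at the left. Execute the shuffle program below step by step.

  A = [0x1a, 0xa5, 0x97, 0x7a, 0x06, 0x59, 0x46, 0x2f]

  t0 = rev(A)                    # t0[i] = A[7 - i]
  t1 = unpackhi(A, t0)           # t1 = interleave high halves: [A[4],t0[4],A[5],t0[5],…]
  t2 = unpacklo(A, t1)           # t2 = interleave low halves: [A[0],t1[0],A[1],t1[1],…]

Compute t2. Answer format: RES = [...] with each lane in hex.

t0 = [0x2f, 0x46, 0x59, 0x06, 0x7a, 0x97, 0xa5, 0x1a]
t1 = [0x06, 0x7a, 0x59, 0x97, 0x46, 0xa5, 0x2f, 0x1a]
t2 = [0x1a, 0x06, 0xa5, 0x7a, 0x97, 0x59, 0x7a, 0x97]

RES = [0x1a, 0x06, 0xa5, 0x7a, 0x97, 0x59, 0x7a, 0x97]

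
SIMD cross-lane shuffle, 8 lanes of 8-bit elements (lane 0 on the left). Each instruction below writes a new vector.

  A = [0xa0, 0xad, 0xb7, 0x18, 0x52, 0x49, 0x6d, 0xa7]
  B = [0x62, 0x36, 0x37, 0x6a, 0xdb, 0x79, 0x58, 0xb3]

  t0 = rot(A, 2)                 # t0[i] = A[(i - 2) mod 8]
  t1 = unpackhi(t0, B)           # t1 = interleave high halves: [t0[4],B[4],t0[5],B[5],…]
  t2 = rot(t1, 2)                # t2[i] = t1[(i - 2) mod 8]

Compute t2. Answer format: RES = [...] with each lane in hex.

  t0: 6d a7 a0 ad b7 18 52 49
  t1: b7 db 18 79 52 58 49 b3
  t2: 49 b3 b7 db 18 79 52 58

RES = [ 0x49  0xb3  0xb7  0xdb  0x18  0x79  0x52  0x58 ]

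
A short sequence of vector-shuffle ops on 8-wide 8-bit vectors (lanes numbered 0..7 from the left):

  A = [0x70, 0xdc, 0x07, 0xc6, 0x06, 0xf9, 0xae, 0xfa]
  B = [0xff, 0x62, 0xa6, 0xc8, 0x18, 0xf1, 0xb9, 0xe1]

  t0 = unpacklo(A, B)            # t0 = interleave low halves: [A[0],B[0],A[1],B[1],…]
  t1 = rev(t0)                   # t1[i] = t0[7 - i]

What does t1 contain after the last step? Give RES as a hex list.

  t0: 70 ff dc 62 07 a6 c6 c8
  t1: c8 c6 a6 07 62 dc ff 70

RES = [0xc8, 0xc6, 0xa6, 0x07, 0x62, 0xdc, 0xff, 0x70]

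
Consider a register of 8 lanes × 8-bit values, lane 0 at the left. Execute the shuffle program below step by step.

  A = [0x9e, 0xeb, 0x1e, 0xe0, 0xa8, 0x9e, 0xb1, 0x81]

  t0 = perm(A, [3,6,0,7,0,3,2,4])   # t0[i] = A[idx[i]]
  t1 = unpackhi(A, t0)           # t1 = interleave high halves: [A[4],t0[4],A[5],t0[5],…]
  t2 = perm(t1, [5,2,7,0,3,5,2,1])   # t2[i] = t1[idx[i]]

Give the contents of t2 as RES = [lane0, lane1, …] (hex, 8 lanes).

RES = [0x1e, 0x9e, 0xa8, 0xa8, 0xe0, 0x1e, 0x9e, 0x9e]

→ t0 |e0|b1|9e|81|9e|e0|1e|a8|
→ t1 |a8|9e|9e|e0|b1|1e|81|a8|
→ t2 |1e|9e|a8|a8|e0|1e|9e|9e|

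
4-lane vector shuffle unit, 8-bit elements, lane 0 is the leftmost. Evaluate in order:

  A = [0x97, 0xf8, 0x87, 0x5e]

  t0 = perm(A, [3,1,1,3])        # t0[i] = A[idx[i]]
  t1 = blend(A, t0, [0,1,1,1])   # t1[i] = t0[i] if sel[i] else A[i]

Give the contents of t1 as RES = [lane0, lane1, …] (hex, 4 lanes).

RES = [0x97, 0xf8, 0xf8, 0x5e]

  t0: 5e f8 f8 5e
  t1: 97 f8 f8 5e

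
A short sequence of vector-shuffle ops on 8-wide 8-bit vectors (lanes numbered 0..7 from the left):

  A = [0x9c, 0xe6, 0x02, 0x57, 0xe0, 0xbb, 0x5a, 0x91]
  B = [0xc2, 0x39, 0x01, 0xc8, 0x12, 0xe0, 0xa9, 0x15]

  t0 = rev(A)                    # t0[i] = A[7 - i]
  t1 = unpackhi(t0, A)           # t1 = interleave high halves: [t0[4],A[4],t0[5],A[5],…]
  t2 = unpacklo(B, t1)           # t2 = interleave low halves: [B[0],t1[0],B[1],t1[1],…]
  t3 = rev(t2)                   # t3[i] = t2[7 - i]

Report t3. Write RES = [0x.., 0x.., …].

→ t0 |91|5a|bb|e0|57|02|e6|9c|
→ t1 |57|e0|02|bb|e6|5a|9c|91|
→ t2 |c2|57|39|e0|01|02|c8|bb|
→ t3 |bb|c8|02|01|e0|39|57|c2|

RES = [0xbb, 0xc8, 0x02, 0x01, 0xe0, 0x39, 0x57, 0xc2]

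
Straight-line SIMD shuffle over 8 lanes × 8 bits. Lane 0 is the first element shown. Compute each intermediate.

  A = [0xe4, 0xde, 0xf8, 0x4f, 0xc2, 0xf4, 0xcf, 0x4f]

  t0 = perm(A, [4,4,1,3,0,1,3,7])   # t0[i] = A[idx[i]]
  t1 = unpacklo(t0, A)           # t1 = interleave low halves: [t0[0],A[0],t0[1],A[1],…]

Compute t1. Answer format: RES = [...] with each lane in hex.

RES = [ 0xc2  0xe4  0xc2  0xde  0xde  0xf8  0x4f  0x4f ]

t0 = [0xc2, 0xc2, 0xde, 0x4f, 0xe4, 0xde, 0x4f, 0x4f]
t1 = [0xc2, 0xe4, 0xc2, 0xde, 0xde, 0xf8, 0x4f, 0x4f]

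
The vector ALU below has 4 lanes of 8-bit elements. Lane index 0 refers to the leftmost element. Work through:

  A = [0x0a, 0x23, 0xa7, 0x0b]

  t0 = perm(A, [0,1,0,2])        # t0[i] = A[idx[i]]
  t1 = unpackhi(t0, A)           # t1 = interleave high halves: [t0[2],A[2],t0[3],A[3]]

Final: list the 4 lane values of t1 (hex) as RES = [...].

RES = [0x0a, 0xa7, 0xa7, 0x0b]

→ t0 |0a|23|0a|a7|
→ t1 |0a|a7|a7|0b|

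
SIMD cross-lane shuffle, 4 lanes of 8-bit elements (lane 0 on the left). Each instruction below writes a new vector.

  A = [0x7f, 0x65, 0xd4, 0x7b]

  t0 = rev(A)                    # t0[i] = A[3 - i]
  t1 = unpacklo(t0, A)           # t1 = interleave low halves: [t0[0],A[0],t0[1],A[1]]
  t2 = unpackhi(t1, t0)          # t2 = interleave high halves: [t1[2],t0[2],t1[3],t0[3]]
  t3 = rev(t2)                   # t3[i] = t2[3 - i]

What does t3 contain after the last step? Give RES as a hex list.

RES = [0x7f, 0x65, 0x65, 0xd4]

t0 = [0x7b, 0xd4, 0x65, 0x7f]
t1 = [0x7b, 0x7f, 0xd4, 0x65]
t2 = [0xd4, 0x65, 0x65, 0x7f]
t3 = [0x7f, 0x65, 0x65, 0xd4]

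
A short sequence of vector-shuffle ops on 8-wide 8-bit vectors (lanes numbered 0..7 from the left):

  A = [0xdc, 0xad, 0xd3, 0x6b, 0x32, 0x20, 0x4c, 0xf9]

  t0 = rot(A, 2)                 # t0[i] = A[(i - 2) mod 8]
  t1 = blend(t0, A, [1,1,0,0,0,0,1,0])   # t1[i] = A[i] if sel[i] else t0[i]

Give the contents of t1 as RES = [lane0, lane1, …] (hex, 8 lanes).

RES = [ 0xdc  0xad  0xdc  0xad  0xd3  0x6b  0x4c  0x20 ]

→ t0 |4c|f9|dc|ad|d3|6b|32|20|
→ t1 |dc|ad|dc|ad|d3|6b|4c|20|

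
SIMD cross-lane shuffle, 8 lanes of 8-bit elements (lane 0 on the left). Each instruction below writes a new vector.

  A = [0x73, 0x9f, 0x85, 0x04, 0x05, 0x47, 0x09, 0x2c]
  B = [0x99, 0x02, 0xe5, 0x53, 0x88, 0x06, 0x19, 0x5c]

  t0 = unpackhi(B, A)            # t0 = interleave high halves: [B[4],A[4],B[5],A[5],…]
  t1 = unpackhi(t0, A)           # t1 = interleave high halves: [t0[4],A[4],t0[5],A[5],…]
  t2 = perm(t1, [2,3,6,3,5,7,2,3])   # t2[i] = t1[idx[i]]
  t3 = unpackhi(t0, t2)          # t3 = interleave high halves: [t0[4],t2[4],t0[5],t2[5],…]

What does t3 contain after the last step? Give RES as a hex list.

RES = [ 0x19  0x09  0x09  0x2c  0x5c  0x09  0x2c  0x47 ]

  t0: 88 05 06 47 19 09 5c 2c
  t1: 19 05 09 47 5c 09 2c 2c
  t2: 09 47 2c 47 09 2c 09 47
  t3: 19 09 09 2c 5c 09 2c 47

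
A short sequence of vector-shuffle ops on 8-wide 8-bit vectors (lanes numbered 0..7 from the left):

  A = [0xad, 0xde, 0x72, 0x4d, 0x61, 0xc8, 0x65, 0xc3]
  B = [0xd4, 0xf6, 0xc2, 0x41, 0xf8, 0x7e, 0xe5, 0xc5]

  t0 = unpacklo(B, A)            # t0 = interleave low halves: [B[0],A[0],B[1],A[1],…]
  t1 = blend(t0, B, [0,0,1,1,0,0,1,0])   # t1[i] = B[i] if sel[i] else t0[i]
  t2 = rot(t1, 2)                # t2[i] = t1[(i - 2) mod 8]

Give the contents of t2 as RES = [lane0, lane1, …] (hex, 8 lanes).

RES = [0xe5, 0x4d, 0xd4, 0xad, 0xc2, 0x41, 0xc2, 0x72]

t0 = [0xd4, 0xad, 0xf6, 0xde, 0xc2, 0x72, 0x41, 0x4d]
t1 = [0xd4, 0xad, 0xc2, 0x41, 0xc2, 0x72, 0xe5, 0x4d]
t2 = [0xe5, 0x4d, 0xd4, 0xad, 0xc2, 0x41, 0xc2, 0x72]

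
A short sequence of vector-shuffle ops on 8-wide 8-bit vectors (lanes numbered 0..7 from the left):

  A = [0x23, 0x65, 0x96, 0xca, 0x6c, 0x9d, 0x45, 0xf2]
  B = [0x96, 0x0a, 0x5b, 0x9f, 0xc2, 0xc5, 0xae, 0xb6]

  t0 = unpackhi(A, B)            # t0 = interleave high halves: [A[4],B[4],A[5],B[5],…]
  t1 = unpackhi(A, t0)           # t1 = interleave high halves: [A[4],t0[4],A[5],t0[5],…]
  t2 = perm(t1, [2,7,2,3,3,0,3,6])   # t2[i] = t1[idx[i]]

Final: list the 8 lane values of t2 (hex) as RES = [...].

  t0: 6c c2 9d c5 45 ae f2 b6
  t1: 6c 45 9d ae 45 f2 f2 b6
  t2: 9d b6 9d ae ae 6c ae f2

RES = [0x9d, 0xb6, 0x9d, 0xae, 0xae, 0x6c, 0xae, 0xf2]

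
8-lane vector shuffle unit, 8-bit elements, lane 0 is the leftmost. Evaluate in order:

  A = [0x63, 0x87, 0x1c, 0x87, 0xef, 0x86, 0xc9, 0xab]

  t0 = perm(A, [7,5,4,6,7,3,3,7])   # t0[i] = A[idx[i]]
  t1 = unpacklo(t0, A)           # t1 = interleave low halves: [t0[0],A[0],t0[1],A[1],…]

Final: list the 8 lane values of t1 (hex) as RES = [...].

→ t0 |ab|86|ef|c9|ab|87|87|ab|
→ t1 |ab|63|86|87|ef|1c|c9|87|

RES = [ 0xab  0x63  0x86  0x87  0xef  0x1c  0xc9  0x87 ]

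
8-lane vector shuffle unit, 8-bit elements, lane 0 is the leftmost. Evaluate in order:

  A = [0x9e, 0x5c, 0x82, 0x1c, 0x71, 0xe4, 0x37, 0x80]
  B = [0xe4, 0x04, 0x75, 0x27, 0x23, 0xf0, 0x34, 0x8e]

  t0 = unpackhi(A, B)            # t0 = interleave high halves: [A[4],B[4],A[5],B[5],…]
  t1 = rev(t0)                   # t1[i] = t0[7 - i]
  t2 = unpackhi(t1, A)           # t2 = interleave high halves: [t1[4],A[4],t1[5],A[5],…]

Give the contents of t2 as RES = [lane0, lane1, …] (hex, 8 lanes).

t0 = [0x71, 0x23, 0xe4, 0xf0, 0x37, 0x34, 0x80, 0x8e]
t1 = [0x8e, 0x80, 0x34, 0x37, 0xf0, 0xe4, 0x23, 0x71]
t2 = [0xf0, 0x71, 0xe4, 0xe4, 0x23, 0x37, 0x71, 0x80]

RES = [0xf0, 0x71, 0xe4, 0xe4, 0x23, 0x37, 0x71, 0x80]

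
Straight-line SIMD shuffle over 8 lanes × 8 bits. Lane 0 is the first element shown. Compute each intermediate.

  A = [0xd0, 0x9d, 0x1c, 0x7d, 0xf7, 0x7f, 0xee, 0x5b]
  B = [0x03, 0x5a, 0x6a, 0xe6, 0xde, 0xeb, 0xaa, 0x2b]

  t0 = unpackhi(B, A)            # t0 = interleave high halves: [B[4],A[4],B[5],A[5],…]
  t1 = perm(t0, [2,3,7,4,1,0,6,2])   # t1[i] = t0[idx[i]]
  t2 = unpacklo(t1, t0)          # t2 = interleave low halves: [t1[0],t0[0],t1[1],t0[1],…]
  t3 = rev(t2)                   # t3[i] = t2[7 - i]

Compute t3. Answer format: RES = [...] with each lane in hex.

RES = [0x7f, 0xaa, 0xeb, 0x5b, 0xf7, 0x7f, 0xde, 0xeb]

  t0: de f7 eb 7f aa ee 2b 5b
  t1: eb 7f 5b aa f7 de 2b eb
  t2: eb de 7f f7 5b eb aa 7f
  t3: 7f aa eb 5b f7 7f de eb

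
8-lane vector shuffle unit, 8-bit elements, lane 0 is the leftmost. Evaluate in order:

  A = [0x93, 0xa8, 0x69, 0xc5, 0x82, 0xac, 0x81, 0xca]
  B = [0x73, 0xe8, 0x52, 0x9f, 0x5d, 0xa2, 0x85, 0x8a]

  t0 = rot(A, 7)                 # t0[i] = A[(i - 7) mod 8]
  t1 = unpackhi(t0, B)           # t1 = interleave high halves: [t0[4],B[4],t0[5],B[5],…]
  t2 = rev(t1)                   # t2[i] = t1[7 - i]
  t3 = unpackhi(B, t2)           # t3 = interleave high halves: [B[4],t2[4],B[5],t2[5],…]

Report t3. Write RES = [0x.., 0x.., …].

RES = [ 0x5d  0xa2  0xa2  0x81  0x85  0x5d  0x8a  0xac ]

→ t0 |a8|69|c5|82|ac|81|ca|93|
→ t1 |ac|5d|81|a2|ca|85|93|8a|
→ t2 |8a|93|85|ca|a2|81|5d|ac|
→ t3 |5d|a2|a2|81|85|5d|8a|ac|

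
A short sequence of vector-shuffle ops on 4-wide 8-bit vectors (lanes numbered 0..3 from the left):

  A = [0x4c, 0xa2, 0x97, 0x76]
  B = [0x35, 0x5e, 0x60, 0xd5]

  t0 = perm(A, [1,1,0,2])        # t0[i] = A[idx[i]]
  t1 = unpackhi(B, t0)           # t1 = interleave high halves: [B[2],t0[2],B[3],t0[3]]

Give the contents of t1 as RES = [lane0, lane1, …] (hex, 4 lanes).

t0 = [0xa2, 0xa2, 0x4c, 0x97]
t1 = [0x60, 0x4c, 0xd5, 0x97]

RES = [0x60, 0x4c, 0xd5, 0x97]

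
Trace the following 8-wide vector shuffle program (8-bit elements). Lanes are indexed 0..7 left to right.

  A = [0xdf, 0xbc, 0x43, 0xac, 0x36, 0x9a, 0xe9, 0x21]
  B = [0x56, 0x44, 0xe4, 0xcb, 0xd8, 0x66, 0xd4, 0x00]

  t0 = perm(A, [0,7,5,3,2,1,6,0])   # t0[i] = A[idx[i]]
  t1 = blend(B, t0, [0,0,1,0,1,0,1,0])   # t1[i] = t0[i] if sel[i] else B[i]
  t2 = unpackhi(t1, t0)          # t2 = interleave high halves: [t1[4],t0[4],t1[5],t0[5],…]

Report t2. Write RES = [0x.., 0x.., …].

  t0: df 21 9a ac 43 bc e9 df
  t1: 56 44 9a cb 43 66 e9 00
  t2: 43 43 66 bc e9 e9 00 df

RES = [ 0x43  0x43  0x66  0xbc  0xe9  0xe9  0x00  0xdf ]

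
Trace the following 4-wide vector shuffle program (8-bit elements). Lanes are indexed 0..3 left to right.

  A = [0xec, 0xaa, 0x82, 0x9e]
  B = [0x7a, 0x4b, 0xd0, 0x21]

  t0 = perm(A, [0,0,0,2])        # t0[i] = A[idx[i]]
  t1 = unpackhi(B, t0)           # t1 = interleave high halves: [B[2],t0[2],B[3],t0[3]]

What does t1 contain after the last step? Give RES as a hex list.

RES = [ 0xd0  0xec  0x21  0x82 ]

→ t0 |ec|ec|ec|82|
→ t1 |d0|ec|21|82|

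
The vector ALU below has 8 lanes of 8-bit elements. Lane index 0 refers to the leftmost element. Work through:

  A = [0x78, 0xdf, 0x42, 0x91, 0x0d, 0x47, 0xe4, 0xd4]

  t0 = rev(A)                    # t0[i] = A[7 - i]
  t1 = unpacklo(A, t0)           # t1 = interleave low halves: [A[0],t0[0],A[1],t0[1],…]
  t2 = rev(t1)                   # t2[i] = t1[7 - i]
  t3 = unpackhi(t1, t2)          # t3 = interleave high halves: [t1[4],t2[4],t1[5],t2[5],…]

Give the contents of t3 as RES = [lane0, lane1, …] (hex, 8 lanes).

RES = [0x42, 0xe4, 0x47, 0xdf, 0x91, 0xd4, 0x0d, 0x78]

  t0: d4 e4 47 0d 91 42 df 78
  t1: 78 d4 df e4 42 47 91 0d
  t2: 0d 91 47 42 e4 df d4 78
  t3: 42 e4 47 df 91 d4 0d 78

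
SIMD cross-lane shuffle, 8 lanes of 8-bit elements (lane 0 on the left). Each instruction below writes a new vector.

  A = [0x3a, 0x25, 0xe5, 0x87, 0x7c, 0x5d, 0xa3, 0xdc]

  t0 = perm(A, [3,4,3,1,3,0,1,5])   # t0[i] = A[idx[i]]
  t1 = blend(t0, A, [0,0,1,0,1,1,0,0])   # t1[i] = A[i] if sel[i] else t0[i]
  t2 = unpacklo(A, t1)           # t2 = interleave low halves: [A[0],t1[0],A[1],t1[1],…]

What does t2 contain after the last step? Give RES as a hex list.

→ t0 |87|7c|87|25|87|3a|25|5d|
→ t1 |87|7c|e5|25|7c|5d|25|5d|
→ t2 |3a|87|25|7c|e5|e5|87|25|

RES = [0x3a, 0x87, 0x25, 0x7c, 0xe5, 0xe5, 0x87, 0x25]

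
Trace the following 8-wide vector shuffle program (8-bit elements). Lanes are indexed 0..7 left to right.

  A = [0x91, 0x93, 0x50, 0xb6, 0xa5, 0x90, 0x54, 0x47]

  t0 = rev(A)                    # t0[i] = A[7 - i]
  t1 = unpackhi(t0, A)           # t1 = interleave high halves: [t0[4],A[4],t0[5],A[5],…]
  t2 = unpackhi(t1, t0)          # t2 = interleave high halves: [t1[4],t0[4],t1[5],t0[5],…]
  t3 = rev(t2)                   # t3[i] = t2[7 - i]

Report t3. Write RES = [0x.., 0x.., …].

t0 = [0x47, 0x54, 0x90, 0xa5, 0xb6, 0x50, 0x93, 0x91]
t1 = [0xb6, 0xa5, 0x50, 0x90, 0x93, 0x54, 0x91, 0x47]
t2 = [0x93, 0xb6, 0x54, 0x50, 0x91, 0x93, 0x47, 0x91]
t3 = [0x91, 0x47, 0x93, 0x91, 0x50, 0x54, 0xb6, 0x93]

RES = [0x91, 0x47, 0x93, 0x91, 0x50, 0x54, 0xb6, 0x93]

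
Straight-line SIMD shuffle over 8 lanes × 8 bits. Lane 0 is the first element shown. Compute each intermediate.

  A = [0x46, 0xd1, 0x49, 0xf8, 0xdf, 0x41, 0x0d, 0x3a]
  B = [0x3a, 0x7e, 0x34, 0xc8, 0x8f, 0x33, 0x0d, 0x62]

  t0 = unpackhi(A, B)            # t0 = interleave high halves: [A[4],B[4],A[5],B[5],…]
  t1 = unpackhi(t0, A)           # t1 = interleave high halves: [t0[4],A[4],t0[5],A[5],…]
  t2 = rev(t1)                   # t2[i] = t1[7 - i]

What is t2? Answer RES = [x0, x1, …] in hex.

  t0: df 8f 41 33 0d 0d 3a 62
  t1: 0d df 0d 41 3a 0d 62 3a
  t2: 3a 62 0d 3a 41 0d df 0d

RES = [0x3a, 0x62, 0x0d, 0x3a, 0x41, 0x0d, 0xdf, 0x0d]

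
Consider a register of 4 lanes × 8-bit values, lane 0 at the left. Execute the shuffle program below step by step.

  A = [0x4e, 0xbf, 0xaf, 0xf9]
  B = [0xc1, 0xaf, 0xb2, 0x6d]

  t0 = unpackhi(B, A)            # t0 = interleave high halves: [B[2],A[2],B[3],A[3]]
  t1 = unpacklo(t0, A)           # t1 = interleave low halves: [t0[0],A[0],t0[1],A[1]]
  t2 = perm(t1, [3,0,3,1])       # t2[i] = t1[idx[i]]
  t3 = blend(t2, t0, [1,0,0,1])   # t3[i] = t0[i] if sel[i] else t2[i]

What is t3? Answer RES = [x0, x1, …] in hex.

RES = [ 0xb2  0xb2  0xbf  0xf9 ]

t0 = [0xb2, 0xaf, 0x6d, 0xf9]
t1 = [0xb2, 0x4e, 0xaf, 0xbf]
t2 = [0xbf, 0xb2, 0xbf, 0x4e]
t3 = [0xb2, 0xb2, 0xbf, 0xf9]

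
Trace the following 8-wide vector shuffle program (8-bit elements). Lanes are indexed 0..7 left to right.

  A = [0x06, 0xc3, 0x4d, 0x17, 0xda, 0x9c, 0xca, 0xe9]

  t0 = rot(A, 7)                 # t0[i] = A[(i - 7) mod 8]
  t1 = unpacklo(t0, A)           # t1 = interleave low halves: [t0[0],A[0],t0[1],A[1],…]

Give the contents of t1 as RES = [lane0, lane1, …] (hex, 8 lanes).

→ t0 |c3|4d|17|da|9c|ca|e9|06|
→ t1 |c3|06|4d|c3|17|4d|da|17|

RES = [0xc3, 0x06, 0x4d, 0xc3, 0x17, 0x4d, 0xda, 0x17]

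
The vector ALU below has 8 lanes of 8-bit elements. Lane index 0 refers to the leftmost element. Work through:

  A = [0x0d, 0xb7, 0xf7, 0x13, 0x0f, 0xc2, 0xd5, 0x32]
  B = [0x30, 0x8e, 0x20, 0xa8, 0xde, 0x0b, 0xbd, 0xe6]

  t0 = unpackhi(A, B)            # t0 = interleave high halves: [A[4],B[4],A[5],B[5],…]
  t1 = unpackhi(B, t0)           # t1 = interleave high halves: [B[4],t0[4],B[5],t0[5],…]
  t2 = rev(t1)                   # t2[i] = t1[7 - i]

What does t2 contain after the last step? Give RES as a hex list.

→ t0 |0f|de|c2|0b|d5|bd|32|e6|
→ t1 |de|d5|0b|bd|bd|32|e6|e6|
→ t2 |e6|e6|32|bd|bd|0b|d5|de|

RES = [0xe6, 0xe6, 0x32, 0xbd, 0xbd, 0x0b, 0xd5, 0xde]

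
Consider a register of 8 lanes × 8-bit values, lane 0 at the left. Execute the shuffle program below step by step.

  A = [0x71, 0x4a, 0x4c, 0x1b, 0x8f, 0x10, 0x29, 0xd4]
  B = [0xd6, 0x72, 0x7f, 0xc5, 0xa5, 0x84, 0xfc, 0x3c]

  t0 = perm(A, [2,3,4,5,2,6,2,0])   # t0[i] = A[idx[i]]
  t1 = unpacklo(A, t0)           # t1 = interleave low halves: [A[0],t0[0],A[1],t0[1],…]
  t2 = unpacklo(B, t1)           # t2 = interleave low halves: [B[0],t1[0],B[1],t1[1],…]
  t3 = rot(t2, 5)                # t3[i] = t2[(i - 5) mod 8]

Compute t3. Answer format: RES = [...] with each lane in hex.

→ t0 |4c|1b|8f|10|4c|29|4c|71|
→ t1 |71|4c|4a|1b|4c|8f|1b|10|
→ t2 |d6|71|72|4c|7f|4a|c5|1b|
→ t3 |4c|7f|4a|c5|1b|d6|71|72|

RES = [0x4c, 0x7f, 0x4a, 0xc5, 0x1b, 0xd6, 0x71, 0x72]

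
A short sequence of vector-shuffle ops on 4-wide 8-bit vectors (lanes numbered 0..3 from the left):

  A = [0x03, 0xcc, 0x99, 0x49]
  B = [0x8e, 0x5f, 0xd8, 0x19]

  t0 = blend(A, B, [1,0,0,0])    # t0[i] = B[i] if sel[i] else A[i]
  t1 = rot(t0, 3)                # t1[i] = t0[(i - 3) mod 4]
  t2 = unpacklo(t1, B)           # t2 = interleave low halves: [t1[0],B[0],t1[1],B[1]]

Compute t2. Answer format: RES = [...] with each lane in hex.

→ t0 |8e|cc|99|49|
→ t1 |cc|99|49|8e|
→ t2 |cc|8e|99|5f|

RES = [ 0xcc  0x8e  0x99  0x5f ]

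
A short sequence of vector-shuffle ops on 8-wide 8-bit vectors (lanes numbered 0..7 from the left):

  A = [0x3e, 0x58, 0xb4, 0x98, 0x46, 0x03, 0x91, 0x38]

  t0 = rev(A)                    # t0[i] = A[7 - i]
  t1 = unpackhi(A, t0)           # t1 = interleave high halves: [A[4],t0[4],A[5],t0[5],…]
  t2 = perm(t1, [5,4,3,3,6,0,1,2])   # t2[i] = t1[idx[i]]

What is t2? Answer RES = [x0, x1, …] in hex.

RES = [0x58, 0x91, 0xb4, 0xb4, 0x38, 0x46, 0x98, 0x03]

t0 = [0x38, 0x91, 0x03, 0x46, 0x98, 0xb4, 0x58, 0x3e]
t1 = [0x46, 0x98, 0x03, 0xb4, 0x91, 0x58, 0x38, 0x3e]
t2 = [0x58, 0x91, 0xb4, 0xb4, 0x38, 0x46, 0x98, 0x03]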